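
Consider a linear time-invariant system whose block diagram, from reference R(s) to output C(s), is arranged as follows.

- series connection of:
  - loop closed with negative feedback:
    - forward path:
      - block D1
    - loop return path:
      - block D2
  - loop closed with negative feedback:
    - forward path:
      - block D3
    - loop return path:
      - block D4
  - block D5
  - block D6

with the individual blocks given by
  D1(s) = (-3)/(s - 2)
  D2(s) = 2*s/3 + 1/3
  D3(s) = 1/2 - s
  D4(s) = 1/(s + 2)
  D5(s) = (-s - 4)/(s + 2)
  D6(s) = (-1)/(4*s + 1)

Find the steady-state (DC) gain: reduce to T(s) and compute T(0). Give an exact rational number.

1. apply the feedback formula to D1, D2; result 3/(s + 3)
2. collapse the loop (D3 forward, D4 return); result -2*s^2/5 - 3*s/5 + 2/5
3. cascade [D1/(1+D1*D2)], [D3/(1+D3*D4)], D5, D6; result (-6*s^2 - 21*s + 12)/(20*s^2 + 65*s + 15)
DC gain: substitute s = 0 into T(s) from step 3: T(0) = 12/15 = 4/5.

Answer: 4/5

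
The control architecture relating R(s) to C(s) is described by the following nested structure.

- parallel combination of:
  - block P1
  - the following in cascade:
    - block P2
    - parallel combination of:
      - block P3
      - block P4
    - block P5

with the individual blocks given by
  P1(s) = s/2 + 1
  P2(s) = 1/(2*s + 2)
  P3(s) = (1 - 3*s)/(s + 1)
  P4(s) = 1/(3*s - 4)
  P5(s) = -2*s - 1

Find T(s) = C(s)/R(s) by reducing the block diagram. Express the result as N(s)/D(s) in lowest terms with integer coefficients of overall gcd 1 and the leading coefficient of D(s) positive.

Step 1. reduce the parallel group P3, P4: (-9*s^2 + 16*s - 3)/(3*s^2 - s - 4)
Step 2. cascade P2, (P3+P4), P5: (18*s^3 - 23*s^2 - 10*s + 3)/(6*s^3 + 4*s^2 - 10*s - 8)
Step 3. combine P1, (P2*(P3+P4)*P5) in parallel: this yields T(s), and no further normalization is needed

Therefore the answer is (3*s^4 + 26*s^3 - 24*s^2 - 24*s - 5)/(6*s^3 + 4*s^2 - 10*s - 8).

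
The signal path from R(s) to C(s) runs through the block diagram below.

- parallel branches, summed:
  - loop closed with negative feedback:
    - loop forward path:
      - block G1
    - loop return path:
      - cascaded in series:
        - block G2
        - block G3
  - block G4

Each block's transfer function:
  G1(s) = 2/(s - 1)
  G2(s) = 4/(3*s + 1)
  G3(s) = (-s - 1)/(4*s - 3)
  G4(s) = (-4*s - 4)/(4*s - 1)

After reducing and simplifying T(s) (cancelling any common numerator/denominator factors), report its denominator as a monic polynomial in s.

First reduce the diagram to T(s).

Step 1. multiply G2, G3 (series): (-4*s - 4)/(12*s^2 - 5*s - 3)
Step 2. apply the feedback formula to G1, (G2*G3): (24*s^2 - 10*s - 6)/(12*s^3 - 17*s^2 - 6*s - 5)
Step 3. parallel reduction of [G1/(1+G1*(G2*G3))], G4: (-48*s^4 + 116*s^3 + 28*s^2 + 30*s + 26)/(48*s^4 - 80*s^3 - 7*s^2 - 14*s + 5)
Step 3 gives the fully reduced T(s), with no common factor left to cancel. The denominator's leading coefficient is 48, so divide each of its coefficients by 48 to get the monic form.

Answer: s^4 - 5*s^3/3 - 7*s^2/48 - 7*s/24 + 5/48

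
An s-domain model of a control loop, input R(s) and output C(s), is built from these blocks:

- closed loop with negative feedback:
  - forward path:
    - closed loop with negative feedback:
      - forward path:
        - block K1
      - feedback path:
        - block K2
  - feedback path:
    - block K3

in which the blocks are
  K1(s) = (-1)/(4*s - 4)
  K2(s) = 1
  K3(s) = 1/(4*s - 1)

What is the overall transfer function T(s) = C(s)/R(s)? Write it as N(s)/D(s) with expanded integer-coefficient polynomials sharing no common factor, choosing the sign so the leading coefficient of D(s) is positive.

[1] apply the feedback formula to K1, K2, giving (-1)/(4*s - 5)
[2] apply the feedback formula to [K1/(1+K1*K2)], K3; the result is T(s) itself (integer coefficients, no common factor, positive leading denominator coefficient)

Answer: (1 - 4*s)/(16*s^2 - 24*s + 4)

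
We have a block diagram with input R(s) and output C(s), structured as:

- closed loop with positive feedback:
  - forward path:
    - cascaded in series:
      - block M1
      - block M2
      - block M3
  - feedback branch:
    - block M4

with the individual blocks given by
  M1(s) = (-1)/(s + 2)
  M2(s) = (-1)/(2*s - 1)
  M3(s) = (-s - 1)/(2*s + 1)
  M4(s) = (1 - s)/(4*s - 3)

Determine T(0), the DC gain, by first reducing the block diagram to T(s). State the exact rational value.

First reduce the diagram to T(s).

Step 1. combine M1, M2, M3 in series = (-s - 1)/(4*s^3 + 8*s^2 - s - 2)
Step 2. reduce the feedback loop with forward (M1*M2*M3) and return M4 = (-4*s^2 - s + 3)/(16*s^4 + 20*s^3 - 29*s^2 - 5*s + 7)
DC gain: substitute s = 0 into T(s) from step 2: T(0) = 3/7.

Answer: 3/7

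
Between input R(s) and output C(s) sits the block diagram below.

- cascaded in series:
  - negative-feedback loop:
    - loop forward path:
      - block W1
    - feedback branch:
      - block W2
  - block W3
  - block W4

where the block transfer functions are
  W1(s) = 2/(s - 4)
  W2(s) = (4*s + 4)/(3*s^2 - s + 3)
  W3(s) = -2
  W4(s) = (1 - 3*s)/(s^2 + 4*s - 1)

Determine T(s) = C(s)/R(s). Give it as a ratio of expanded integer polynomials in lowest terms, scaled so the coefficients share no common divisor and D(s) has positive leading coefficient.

Step 1: collapse the loop (W1 forward, W2 return): (6*s^2 - 2*s + 6)/(3*s^3 - 13*s^2 + 15*s - 4)
Step 2: reduce the series chain [W1/(1+W1*W2)], W3, W4; the result is T(s) itself (integer coefficients, no common factor, positive leading denominator coefficient)

Final answer: (36*s^3 - 24*s^2 + 40*s - 12)/(3*s^5 - s^4 - 40*s^3 + 69*s^2 - 31*s + 4)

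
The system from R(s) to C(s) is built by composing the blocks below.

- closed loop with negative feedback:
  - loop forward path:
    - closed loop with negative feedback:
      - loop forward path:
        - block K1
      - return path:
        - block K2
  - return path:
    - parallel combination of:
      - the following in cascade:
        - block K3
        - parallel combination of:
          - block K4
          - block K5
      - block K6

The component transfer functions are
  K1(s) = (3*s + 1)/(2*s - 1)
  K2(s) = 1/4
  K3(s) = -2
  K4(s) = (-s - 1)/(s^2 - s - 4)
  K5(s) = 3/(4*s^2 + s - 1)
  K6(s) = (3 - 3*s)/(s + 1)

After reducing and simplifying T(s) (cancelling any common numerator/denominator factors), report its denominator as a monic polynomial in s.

(1) feedback reduction of K1, K2 -> (12*s + 4)/(11*s - 3)
(2) sum the parallel branches K4, K5 -> (-4*s^3 - 2*s^2 - 3*s - 11)/(4*s^4 - 3*s^3 - 18*s^2 - 3*s + 4)
(3) combine K3, (K4+K5) in series -> (8*s^3 + 4*s^2 + 6*s + 22)/(4*s^4 - 3*s^3 - 18*s^2 - 3*s + 4)
(4) combine (K3*(K4+K5)), K6 in parallel -> (-12*s^5 + 29*s^4 + 57*s^3 - 35*s^2 + 7*s + 34)/(4*s^5 + s^4 - 21*s^3 - 21*s^2 + s + 4)
(5) reduce the feedback loop with forward [K1/(1+K1*K2)] and return ((K3*(K4+K5))+K6) -> (-48*s^6 - 28*s^5 + 248*s^4 + 336*s^3 + 72*s^2 - 52*s - 16)/(100*s^6 - 299*s^5 - 566*s^4 + 360*s^3 - 18*s^2 - 477*s - 124)
Step 5 gives the fully reduced T(s), with no common factor left to cancel. The denominator's leading coefficient is 100, so divide each of its coefficients by 100 to get the monic form.

Final answer: s^6 - 299*s^5/100 - 283*s^4/50 + 18*s^3/5 - 9*s^2/50 - 477*s/100 - 31/25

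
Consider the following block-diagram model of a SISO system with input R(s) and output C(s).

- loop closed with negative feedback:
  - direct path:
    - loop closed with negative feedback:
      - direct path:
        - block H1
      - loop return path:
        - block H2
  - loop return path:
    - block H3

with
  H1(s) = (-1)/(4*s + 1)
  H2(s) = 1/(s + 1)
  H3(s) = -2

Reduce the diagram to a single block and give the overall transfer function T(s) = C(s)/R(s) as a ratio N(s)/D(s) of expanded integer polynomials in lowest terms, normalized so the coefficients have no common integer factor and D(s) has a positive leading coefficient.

[1] feedback reduction of H1, H2; result (-s - 1)/(4*s^2 + 5*s)
[2] apply the feedback formula to [H1/(1+H1*H2)], H3; the result is T(s) itself (integer coefficients, no common factor, positive leading denominator coefficient)

Therefore the answer is (-s - 1)/(4*s^2 + 7*s + 2).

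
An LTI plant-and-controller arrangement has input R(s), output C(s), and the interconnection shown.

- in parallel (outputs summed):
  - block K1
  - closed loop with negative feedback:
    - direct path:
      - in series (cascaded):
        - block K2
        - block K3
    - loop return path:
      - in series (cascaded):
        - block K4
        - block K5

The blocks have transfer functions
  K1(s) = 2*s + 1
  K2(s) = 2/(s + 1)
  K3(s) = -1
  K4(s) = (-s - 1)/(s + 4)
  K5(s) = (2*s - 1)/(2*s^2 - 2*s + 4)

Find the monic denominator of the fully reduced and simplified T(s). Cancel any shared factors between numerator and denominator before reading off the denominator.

First reduce the diagram to T(s).

Step 1 - reduce the series chain K2, K3 -> (-2)/(s + 1)
Step 2 - cascade K4, K5 -> (-2*s^2 - s + 1)/(2*s^3 + 6*s^2 - 4*s + 16)
Step 3 - close the feedback loop around (K2*K3), (K4*K5) -> (-2*s^3 - 6*s^2 + 4*s - 16)/(s^4 + 4*s^3 + 3*s^2 + 7*s + 7)
Step 4 - combine K1, [(K2*K3)/(1+(K2*K3)*(K4*K5))] in parallel -> (2*s^5 + 9*s^4 + 8*s^3 + 11*s^2 + 25*s - 9)/(s^4 + 4*s^3 + 3*s^2 + 7*s + 7)
No further cancellation is possible in the step-4 result, so that is T(s). Its denominator is already monic.

Answer: s^4 + 4*s^3 + 3*s^2 + 7*s + 7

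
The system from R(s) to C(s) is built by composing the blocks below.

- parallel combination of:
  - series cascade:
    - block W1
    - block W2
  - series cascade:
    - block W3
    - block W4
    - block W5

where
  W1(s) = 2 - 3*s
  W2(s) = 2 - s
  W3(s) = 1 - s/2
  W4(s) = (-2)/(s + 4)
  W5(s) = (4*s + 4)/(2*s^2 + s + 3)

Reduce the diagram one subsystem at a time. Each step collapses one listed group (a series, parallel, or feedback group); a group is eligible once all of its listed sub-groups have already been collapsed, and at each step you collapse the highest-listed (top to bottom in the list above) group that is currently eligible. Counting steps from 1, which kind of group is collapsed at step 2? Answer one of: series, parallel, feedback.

Step 1: reduce the series chain W1, W2
Step 2: series reduction of W3, W4, W5
Step 3: sum the parallel branches (W1*W2), (W3*W4*W5)
So the answer for step 2 is series.

Final answer: series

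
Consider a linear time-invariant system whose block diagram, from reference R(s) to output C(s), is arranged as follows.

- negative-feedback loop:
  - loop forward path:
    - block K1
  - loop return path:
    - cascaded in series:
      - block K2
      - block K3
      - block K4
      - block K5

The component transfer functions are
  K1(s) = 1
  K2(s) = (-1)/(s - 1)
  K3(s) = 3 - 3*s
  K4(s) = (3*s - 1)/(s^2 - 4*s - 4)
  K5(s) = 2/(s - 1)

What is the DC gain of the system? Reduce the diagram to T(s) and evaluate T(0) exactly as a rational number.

(1) combine K2, K3, K4, K5 in series = (18*s - 6)/(s^3 - 5*s^2 + 4)
(2) collapse the loop (K1 forward, (K2*K3*K4*K5) return) = (s^3 - 5*s^2 + 4)/(s^3 - 5*s^2 + 18*s - 2)
The step-2 result is T(s). Setting s = 0: T(0) = 4/(-2) = -2.

Therefore the answer is -2.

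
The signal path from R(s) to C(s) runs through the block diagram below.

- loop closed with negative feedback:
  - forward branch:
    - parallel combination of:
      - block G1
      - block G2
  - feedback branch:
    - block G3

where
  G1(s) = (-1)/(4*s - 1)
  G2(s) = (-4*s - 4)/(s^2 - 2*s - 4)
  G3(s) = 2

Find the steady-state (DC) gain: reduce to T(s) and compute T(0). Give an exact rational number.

Answer: 2/5

Working:
Step 1: sum the parallel branches G1, G2: (-17*s^2 - 10*s + 8)/(4*s^3 - 9*s^2 - 14*s + 4)
Step 2: reduce the feedback loop with forward (G1+G2) and return G3: (-17*s^2 - 10*s + 8)/(4*s^3 - 43*s^2 - 34*s + 20)
That last expression is T(s); at s = 0 only the constant terms survive, so T(0) = 8/20 = 2/5.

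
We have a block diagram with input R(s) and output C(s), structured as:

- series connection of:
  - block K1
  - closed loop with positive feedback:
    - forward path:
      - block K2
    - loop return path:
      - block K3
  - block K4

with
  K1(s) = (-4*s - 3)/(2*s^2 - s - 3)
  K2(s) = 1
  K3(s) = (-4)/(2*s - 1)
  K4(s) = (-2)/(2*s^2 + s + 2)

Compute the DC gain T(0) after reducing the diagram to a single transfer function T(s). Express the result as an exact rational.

Step 1: feedback reduction of K2, K3, giving (2*s - 1)/(2*s + 3)
Step 2: series reduction of K1, [K2/(1-K2*K3)], K4, giving (16*s^2 + 4*s - 6)/(8*s^5 + 12*s^4 - 6*s^3 - 19*s^2 - 27*s - 18)
Evaluating the step-2 result (the overall T(s)) at s = 0 gives T(0) = -6/(-18) = 1/3.

Final answer: 1/3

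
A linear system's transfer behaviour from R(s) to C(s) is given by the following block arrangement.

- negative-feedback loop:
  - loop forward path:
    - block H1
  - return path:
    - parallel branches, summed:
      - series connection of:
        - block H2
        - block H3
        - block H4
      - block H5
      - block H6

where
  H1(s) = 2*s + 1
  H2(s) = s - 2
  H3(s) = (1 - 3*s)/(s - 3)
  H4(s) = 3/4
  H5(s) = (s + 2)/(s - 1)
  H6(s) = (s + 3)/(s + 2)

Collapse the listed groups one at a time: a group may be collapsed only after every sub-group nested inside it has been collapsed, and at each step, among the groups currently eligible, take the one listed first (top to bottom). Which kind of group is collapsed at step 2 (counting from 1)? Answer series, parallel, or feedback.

Step 1. series reduction of H2, H3, H4
Step 2. combine (H2*H3*H4), H5, H6 in parallel
Step 3. reduce the feedback loop with forward H1 and return ((H2*H3*H4)+H5+H6)
Step 2 collapses a parallel group.

Final answer: parallel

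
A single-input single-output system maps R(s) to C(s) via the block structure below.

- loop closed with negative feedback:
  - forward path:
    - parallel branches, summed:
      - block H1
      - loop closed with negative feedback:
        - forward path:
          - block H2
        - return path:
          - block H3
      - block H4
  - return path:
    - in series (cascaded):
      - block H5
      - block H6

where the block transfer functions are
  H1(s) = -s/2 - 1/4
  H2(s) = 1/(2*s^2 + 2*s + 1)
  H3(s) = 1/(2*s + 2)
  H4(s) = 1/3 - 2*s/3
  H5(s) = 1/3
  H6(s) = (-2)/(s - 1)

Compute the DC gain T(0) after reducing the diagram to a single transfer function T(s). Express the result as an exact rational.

The answer is 1/2.

Reasoning:
[1] apply the feedback formula to H2, H3; result (2*s + 2)/(4*s^3 + 8*s^2 + 6*s + 3)
[2] sum the parallel branches H1, [H2/(1+H2*H3)], H4; result (-56*s^4 - 108*s^3 - 76*s^2 - 12*s + 27)/(48*s^3 + 96*s^2 + 72*s + 36)
[3] series reduction of H5, H6; result (-2)/(3*s - 3)
[4] feedback reduction of (H1+[H2/(1+H2*H3)]+H4), (H5*H6); result (-168*s^5 - 156*s^4 + 96*s^3 + 192*s^2 + 117*s - 81)/(256*s^4 + 360*s^3 + 80*s^2 - 84*s - 162)
DC gain: substitute s = 0 into T(s) from step 4: T(0) = -81/(-162) = 1/2.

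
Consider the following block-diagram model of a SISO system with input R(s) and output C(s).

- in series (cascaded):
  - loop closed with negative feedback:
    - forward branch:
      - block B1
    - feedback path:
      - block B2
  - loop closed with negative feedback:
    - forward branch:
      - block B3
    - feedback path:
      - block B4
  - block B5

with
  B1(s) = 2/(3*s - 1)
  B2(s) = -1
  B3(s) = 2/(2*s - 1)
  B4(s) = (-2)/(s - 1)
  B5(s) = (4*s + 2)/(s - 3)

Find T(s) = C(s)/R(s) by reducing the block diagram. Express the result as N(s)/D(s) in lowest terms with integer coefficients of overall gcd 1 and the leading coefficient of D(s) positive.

Step 1 - apply the feedback formula to B1, B2; result 2/(3*s - 3)
Step 2 - apply the feedback formula to B3, B4; result (2*s - 2)/(2*s^2 - 3*s - 3)
Step 3 - series reduction of [B1/(1+B1*B2)], [B3/(1+B3*B4)], B5: this yields T(s), and no further normalization is needed

Therefore the answer is (16*s + 8)/(6*s^3 - 27*s^2 + 18*s + 27).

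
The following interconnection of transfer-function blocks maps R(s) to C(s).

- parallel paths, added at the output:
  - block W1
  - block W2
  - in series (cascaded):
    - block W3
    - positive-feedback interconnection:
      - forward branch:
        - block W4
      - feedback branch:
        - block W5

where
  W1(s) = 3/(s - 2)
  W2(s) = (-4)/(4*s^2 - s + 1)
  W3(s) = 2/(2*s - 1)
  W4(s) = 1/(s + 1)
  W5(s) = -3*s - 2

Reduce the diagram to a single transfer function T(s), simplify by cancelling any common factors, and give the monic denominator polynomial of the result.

(1) reduce the feedback loop with forward W4 and return W5 -> 1/(4*s + 3)
(2) multiply W3, [W4/(1-W4*W5)] (series) -> 2/(8*s^2 + 2*s - 3)
(3) parallel reduction of W1, W2, (W3*[W4/(1-W4*W5)]) -> (96*s^4 - 24*s^3 + 20*s^2 + 49*s - 37)/(32*s^5 - 64*s^4 - 6*s^3 + 17*s^2 - 13*s + 6)
No further cancellation is possible in the step-3 result, so that is T(s). Its denominator becomes monic after dividing by the leading coefficient 32.

Answer: s^5 - 2*s^4 - 3*s^3/16 + 17*s^2/32 - 13*s/32 + 3/16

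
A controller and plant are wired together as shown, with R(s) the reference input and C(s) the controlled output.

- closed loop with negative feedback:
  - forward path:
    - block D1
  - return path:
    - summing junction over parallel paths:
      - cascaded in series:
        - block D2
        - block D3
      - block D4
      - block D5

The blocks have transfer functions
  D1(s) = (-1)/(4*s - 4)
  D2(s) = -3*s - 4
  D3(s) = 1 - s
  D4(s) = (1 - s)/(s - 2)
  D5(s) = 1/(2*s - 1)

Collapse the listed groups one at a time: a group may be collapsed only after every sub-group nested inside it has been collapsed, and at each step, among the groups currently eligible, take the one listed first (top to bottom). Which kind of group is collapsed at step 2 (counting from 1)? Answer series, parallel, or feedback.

1. reduce the series chain D2, D3
2. parallel reduction of (D2*D3), D4, D5
3. collapse the loop (D1 forward, ((D2*D3)+D4+D5) return)
Step 2 collapses a parallel group.

Therefore the answer is parallel.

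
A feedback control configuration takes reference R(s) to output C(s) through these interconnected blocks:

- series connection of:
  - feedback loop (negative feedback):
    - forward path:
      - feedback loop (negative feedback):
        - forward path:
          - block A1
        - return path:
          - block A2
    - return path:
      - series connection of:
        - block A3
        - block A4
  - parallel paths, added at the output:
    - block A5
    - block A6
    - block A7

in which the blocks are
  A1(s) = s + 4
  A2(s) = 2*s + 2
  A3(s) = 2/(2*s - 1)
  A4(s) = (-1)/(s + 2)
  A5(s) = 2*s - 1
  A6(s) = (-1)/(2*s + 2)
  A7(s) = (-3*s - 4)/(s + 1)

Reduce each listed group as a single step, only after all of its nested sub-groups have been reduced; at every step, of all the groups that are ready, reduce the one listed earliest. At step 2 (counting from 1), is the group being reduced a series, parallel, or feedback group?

1. feedback reduction of A1, A2
2. combine A3, A4 in series
3. collapse the loop ([A1/(1+A1*A2)] forward, (A3*A4) return)
4. parallel reduction of A5, A6, A7
5. combine [[A1/(1+A1*A2)]/(1+[A1/(1+A1*A2)]*(A3*A4))], (A5+A6+A7) in series
At step 2 the group reduced is series.

Answer: series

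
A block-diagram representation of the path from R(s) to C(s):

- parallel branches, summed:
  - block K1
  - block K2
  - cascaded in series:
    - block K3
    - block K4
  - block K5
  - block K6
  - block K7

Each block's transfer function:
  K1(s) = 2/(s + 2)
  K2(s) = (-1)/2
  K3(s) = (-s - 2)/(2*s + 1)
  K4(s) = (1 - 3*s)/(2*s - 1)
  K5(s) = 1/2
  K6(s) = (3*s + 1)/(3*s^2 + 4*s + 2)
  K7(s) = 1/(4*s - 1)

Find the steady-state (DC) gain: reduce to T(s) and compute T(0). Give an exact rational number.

First reduce the diagram to T(s).

Step 1: combine K3, K4 in series -> (3*s^2 + 5*s - 2)/(4*s^2 - 1)
Step 2: combine K1, K2, (K3*K4), K5, K6, K7 in parallel -> (36*s^6 + 327*s^5 + 495*s^4 + 131*s^3 - 111*s^2 - 51*s + 10)/(48*s^6 + 148*s^5 + 108*s^4 - 13*s^3 - 46*s^2 - 6*s + 4)
That last expression is T(s); at s = 0 only the constant terms survive, so T(0) = 10/4 = 5/2.

Answer: 5/2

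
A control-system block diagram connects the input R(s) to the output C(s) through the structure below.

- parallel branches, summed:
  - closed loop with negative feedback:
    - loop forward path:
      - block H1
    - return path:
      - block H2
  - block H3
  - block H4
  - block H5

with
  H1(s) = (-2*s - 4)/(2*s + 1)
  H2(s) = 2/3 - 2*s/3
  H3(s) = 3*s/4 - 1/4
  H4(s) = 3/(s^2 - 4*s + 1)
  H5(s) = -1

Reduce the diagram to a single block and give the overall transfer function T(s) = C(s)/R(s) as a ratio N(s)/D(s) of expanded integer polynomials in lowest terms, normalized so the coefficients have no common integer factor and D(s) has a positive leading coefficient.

Step 1. feedback reduction of H1, H2: (-6*s - 12)/(4*s^2 + 10*s - 5)
Step 2. combine [H1/(1+H1*H2)], H3, H4, H5 in parallel: this yields T(s), and no further normalization is needed

Hence the answer: (12*s^5 - 38*s^4 - 117*s^3 + 391*s^2 + 123*s - 83)/(16*s^4 - 24*s^3 - 164*s^2 + 120*s - 20)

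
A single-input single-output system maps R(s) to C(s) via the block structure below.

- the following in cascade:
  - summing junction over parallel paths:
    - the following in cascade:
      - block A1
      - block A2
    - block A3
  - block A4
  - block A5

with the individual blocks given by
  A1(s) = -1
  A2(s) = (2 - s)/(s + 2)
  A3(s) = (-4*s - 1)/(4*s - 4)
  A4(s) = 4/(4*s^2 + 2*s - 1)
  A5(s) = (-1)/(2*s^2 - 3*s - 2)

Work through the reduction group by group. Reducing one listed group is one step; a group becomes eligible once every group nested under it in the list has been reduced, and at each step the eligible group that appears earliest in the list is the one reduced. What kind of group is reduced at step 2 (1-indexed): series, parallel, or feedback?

Step 1. cascade A1, A2
Step 2. combine (A1*A2), A3 in parallel
Step 3. series reduction of ((A1*A2)+A3), A4, A5
Step 2: parallel.

Final answer: parallel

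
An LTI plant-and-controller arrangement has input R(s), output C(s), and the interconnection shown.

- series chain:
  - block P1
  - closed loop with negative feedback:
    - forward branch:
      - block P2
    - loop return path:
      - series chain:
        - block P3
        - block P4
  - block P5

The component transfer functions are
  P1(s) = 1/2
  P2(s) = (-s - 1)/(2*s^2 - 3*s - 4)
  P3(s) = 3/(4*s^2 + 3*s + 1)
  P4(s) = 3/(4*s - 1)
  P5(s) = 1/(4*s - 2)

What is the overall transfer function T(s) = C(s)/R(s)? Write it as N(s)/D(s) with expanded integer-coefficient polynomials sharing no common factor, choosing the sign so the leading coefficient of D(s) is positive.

First reduce the diagram to T(s).

[1] cascade P3, P4 = 9/(16*s^3 + 8*s^2 + s - 1)
[2] feedback reduction of P2, (P3*P4) = (-16*s^4 - 24*s^3 - 9*s^2 + 1)/(32*s^5 - 32*s^4 - 86*s^3 - 37*s^2 - 10*s - 5)
[3] combine P1, [P2/(1+P2*(P3*P4))], P5 in series - this is the overall T(s), already in the required normalized form

Answer: (-16*s^4 - 24*s^3 - 9*s^2 + 1)/(256*s^6 - 384*s^5 - 560*s^4 + 48*s^3 + 68*s^2 + 20)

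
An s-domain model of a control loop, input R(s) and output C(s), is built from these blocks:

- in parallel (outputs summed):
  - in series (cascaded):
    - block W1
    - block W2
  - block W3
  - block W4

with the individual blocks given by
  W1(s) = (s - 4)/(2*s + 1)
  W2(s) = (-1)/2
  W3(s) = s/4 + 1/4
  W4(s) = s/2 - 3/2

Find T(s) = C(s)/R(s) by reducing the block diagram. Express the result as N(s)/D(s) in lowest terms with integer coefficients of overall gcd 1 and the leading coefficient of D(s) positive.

Answer: (6*s^2 - 9*s + 3)/(8*s + 4)

Working:
(1) multiply W1, W2 (series); result (4 - s)/(4*s + 2)
(2) parallel reduction of (W1*W2), W3, W4; the result is T(s) itself (integer coefficients, no common factor, positive leading denominator coefficient)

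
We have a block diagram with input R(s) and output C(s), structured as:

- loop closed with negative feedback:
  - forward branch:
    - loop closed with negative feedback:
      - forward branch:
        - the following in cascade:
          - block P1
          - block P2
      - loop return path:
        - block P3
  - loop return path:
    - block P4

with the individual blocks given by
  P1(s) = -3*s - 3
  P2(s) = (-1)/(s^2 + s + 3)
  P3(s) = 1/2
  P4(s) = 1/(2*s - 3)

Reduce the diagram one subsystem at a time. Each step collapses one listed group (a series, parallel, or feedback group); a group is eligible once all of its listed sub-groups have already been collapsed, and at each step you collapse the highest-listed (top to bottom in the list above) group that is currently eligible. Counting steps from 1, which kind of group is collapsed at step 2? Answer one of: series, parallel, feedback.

Step 1. cascade P1, P2
Step 2. reduce the feedback loop with forward (P1*P2) and return P3
Step 3. reduce the feedback loop with forward [(P1*P2)/(1+(P1*P2)*P3)] and return P4
At step 2 the group reduced is feedback.

Final answer: feedback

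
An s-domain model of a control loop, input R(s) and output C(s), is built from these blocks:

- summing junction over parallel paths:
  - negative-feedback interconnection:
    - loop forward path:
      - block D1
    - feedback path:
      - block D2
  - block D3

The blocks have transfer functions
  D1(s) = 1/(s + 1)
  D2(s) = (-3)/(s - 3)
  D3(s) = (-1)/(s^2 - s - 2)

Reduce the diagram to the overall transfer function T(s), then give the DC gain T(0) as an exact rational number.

First reduce the diagram to T(s).

Step 1 - reduce the feedback loop with forward D1 and return D2 gives (s - 3)/(s^2 - 2*s - 6)
Step 2 - reduce the parallel group [D1/(1+D1*D2)], D3 gives (s^3 - 5*s^2 + 3*s + 12)/(s^4 - 3*s^3 - 6*s^2 + 10*s + 12)
Step 2 gives the overall T(s). Then T(0) = 12/12 = 1.

Answer: 1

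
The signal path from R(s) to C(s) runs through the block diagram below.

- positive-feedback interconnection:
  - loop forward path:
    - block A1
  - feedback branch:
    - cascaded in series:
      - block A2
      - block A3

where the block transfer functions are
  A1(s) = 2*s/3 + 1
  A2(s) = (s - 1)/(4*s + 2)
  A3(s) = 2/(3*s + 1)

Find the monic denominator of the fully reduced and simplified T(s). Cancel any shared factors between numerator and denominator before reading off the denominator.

First reduce the diagram to T(s).

Step 1. series reduction of A2, A3: (s - 1)/(6*s^2 + 5*s + 1)
Step 2. feedback reduction of A1, (A2*A3): (12*s^3 + 28*s^2 + 17*s + 3)/(16*s^2 + 14*s + 6)
That last expression is T(s), already simplified. Scaling its denominator by 1/16 (the reciprocal of the leading coefficient) yields the monic denominator.

Answer: s^2 + 7*s/8 + 3/8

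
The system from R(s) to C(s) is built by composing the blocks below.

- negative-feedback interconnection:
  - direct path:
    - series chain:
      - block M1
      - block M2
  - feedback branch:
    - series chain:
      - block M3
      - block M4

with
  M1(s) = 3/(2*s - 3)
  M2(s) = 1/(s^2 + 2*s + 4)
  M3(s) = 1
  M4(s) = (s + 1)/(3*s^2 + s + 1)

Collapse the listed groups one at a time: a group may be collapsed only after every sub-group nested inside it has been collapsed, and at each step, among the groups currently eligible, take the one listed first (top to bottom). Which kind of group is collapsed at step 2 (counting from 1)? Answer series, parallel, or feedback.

Step 1 - cascade M1, M2
Step 2 - reduce the series chain M3, M4
Step 3 - collapse the loop ((M1*M2) forward, (M3*M4) return)
Step 2 collapses a series group.

Answer: series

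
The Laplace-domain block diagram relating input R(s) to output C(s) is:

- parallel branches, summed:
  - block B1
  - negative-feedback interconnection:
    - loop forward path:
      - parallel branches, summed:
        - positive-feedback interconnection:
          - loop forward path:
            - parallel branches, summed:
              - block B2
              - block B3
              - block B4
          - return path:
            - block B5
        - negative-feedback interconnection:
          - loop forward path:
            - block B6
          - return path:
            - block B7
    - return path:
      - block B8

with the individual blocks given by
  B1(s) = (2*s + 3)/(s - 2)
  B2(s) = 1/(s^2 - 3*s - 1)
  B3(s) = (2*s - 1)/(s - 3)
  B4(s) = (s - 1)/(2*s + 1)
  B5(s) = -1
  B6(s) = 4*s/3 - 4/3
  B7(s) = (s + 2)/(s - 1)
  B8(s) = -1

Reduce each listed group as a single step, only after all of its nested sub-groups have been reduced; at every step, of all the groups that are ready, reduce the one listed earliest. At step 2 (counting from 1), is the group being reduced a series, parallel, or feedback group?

Answer: feedback

Working:
[1] combine B2, B3, B4 in parallel
[2] feedback reduction of (B2+B3+B4), B5
[3] apply the feedback formula to B6, B7
[4] reduce the parallel group [(B2+B3+B4)/(1-(B2+B3+B4)*B5)], [B6/(1+B6*B7)]
[5] close the feedback loop around ([(B2+B3+B4)/(1-(B2+B3+B4)*B5)]+[B6/(1+B6*B7)]), B8
[6] parallel reduction of B1, [([(B2+B3+B4)/(1-(B2+B3+B4)*B5)]+[B6/(1+B6*B7)])/(1+([(B2+B3+B4)/(1-(B2+B3+B4)*B5)]+[B6/(1+B6*B7)])*B8)]
Step 2: feedback.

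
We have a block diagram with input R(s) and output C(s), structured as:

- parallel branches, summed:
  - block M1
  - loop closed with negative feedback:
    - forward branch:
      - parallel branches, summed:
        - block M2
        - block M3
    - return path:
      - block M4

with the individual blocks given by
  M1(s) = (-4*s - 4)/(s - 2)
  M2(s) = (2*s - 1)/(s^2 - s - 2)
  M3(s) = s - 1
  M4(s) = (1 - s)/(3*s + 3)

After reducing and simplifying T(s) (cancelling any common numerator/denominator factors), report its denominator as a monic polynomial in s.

Step 1 - parallel reduction of M2, M3 -> (s^3 - 2*s^2 + s + 1)/(s^2 - s - 2)
Step 2 - reduce the feedback loop with forward (M2+M3) and return M4 -> (-3*s^4 + 3*s^3 + 3*s^2 - 6*s - 3)/(s^4 - 6*s^3 + 3*s^2 + 9*s + 5)
Step 3 - reduce the parallel group M1, [(M2+M3)/(1+(M2+M3)*M4)] -> (-7*s^5 + 29*s^4 + 9*s^3 - 60*s^2 - 47*s - 14)/(s^5 - 8*s^4 + 15*s^3 + 3*s^2 - 13*s - 10)
T(s) is the step-3 result (common factors already cancelled). Leading coefficient of the denominator: 1, so no rescaling is needed.

Hence the answer: s^5 - 8*s^4 + 15*s^3 + 3*s^2 - 13*s - 10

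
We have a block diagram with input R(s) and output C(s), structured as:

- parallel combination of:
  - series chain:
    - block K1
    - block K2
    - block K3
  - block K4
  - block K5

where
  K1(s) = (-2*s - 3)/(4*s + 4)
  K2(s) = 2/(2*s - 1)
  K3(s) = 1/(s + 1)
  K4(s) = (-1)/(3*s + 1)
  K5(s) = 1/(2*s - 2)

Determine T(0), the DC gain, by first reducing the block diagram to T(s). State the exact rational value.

Step 1 - cascade K1, K2, K3 gives (-2*s - 3)/(4*s^3 + 6*s^2 - 2)
Step 2 - combine (K1*K2*K3), K4, K5 in parallel gives (2*s^4 + 3*s^3 + 4*s^2 + 7*s)/(12*s^5 + 10*s^4 - 16*s^3 - 12*s^2 + 4*s + 2)
Evaluating the step-2 result (the overall T(s)) at s = 0 gives T(0) = 0/2 = 0.

Answer: 0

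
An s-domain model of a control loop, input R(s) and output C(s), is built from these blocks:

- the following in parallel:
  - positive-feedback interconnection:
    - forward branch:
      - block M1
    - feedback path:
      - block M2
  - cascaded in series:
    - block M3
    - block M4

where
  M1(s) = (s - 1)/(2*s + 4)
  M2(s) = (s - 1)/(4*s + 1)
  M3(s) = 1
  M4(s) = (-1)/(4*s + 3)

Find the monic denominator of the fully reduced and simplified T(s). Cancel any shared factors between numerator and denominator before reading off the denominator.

Reducing step by step:

1. close the feedback loop around M1, M2, giving (4*s^2 - 3*s - 1)/(7*s^2 + 20*s + 3)
2. series reduction of M3, M4, giving (-1)/(4*s + 3)
3. reduce the parallel group [M1/(1-M1*M2)], (M3*M4), giving (16*s^3 - 7*s^2 - 33*s - 6)/(28*s^3 + 101*s^2 + 72*s + 9)
The result of step 3 is T(s) in lowest terms. Its denominator has leading coefficient 28; dividing the denominator through by 28 makes it monic.

Answer: s^3 + 101*s^2/28 + 18*s/7 + 9/28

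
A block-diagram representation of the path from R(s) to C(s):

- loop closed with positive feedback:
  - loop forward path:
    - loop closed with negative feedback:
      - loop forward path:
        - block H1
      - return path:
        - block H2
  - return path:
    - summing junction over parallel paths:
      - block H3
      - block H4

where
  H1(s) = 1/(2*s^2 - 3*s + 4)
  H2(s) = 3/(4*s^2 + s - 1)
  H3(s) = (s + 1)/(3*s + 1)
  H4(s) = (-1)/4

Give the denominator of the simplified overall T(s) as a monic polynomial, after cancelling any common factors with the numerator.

Reducing step by step:

Step 1: collapse the loop (H1 forward, H2 return); result (4*s^2 + s - 1)/(8*s^4 - 10*s^3 + 11*s^2 + 7*s - 1)
Step 2: add H3, H4 (parallel); result (s + 3)/(12*s + 4)
Step 3: close the feedback loop around [H1/(1+H1*H2)], (H3+H4); result (48*s^3 + 28*s^2 - 8*s - 4)/(96*s^5 - 88*s^4 + 88*s^3 + 115*s^2 + 14*s - 1)
That last expression is T(s), already simplified. Scaling its denominator by 1/96 (the reciprocal of the leading coefficient) yields the monic denominator.

Answer: s^5 - 11*s^4/12 + 11*s^3/12 + 115*s^2/96 + 7*s/48 - 1/96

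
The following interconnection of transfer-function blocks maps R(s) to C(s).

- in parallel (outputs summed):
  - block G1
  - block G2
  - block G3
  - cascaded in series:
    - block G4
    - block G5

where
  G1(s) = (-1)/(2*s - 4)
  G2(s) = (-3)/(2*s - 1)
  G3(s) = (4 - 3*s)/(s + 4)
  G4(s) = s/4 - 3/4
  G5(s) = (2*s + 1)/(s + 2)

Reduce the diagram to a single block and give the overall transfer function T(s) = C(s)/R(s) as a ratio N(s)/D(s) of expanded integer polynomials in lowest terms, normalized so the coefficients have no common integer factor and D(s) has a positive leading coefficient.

1. cascade G4, G5 gives (2*s^2 - 5*s - 3)/(4*s + 8)
2. parallel reduction of G1, G2, G3, (G4*G5): this yields T(s), and no further normalization is needed

Answer: (4*s^5 - 28*s^4 - 29*s^3 + 107*s^2 - 134*s + 248)/(8*s^4 + 28*s^3 - 48*s^2 - 112*s + 64)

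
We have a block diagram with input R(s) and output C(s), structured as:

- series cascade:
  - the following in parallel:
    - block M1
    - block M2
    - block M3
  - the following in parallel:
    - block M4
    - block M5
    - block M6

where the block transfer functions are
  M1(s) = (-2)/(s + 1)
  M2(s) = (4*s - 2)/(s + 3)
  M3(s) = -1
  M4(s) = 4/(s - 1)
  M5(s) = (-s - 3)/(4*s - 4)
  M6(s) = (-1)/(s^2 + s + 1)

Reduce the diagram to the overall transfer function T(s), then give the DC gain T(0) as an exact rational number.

The answer is 187/12.

Reasoning:
Step 1: parallel reduction of M1, M2, M3 -> (3*s^2 - 4*s - 11)/(s^2 + 4*s + 3)
Step 2: parallel reduction of M4, M5, M6 -> (-s^3 + 12*s^2 + 8*s + 17)/(4*s^3 - 4)
Step 3: cascade (M1+M2+M3), (M4+M5+M6) -> (-3*s^5 + 40*s^4 - 13*s^3 - 113*s^2 - 156*s - 187)/(4*s^5 + 16*s^4 + 12*s^3 - 4*s^2 - 16*s - 12)
DC gain: substitute s = 0 into T(s) from step 3: T(0) = -187/(-12) = 187/12.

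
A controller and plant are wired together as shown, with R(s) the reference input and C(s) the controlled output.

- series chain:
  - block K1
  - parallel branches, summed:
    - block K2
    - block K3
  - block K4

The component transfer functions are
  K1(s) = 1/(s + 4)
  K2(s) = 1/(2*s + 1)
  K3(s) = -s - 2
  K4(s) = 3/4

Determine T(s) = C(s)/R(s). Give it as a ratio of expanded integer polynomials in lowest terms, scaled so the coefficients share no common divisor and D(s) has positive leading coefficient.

Reducing step by step:

1. combine K2, K3 in parallel gives (-2*s^2 - 5*s - 1)/(2*s + 1)
2. combine K1, (K2+K3), K4 in series; the result is T(s) itself (integer coefficients, no common factor, positive leading denominator coefficient)

Answer: (-6*s^2 - 15*s - 3)/(8*s^2 + 36*s + 16)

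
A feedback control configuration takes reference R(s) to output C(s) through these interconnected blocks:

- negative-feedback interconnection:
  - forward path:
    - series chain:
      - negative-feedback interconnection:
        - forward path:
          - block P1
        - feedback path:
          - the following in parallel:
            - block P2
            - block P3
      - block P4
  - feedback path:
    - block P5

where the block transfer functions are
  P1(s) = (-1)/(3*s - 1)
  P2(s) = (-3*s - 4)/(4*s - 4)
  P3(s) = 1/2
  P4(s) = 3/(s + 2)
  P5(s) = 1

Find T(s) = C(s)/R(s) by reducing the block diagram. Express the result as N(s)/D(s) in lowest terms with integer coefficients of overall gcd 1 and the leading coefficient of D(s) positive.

Reducing step by step:

(1) sum the parallel branches P2, P3, giving (-s - 6)/(4*s - 4)
(2) close the feedback loop around P1, (P2+P3), giving (4 - 4*s)/(12*s^2 - 15*s + 10)
(3) series reduction of [P1/(1+P1*(P2+P3))], P4, giving (12 - 12*s)/(12*s^3 + 9*s^2 - 20*s + 20)
(4) collapse the loop (([P1/(1+P1*(P2+P3))]*P4) forward, P5 return), which is the overall transfer function T(s) = C(s)/R(s) in lowest terms

Answer: (12 - 12*s)/(12*s^3 + 9*s^2 - 32*s + 32)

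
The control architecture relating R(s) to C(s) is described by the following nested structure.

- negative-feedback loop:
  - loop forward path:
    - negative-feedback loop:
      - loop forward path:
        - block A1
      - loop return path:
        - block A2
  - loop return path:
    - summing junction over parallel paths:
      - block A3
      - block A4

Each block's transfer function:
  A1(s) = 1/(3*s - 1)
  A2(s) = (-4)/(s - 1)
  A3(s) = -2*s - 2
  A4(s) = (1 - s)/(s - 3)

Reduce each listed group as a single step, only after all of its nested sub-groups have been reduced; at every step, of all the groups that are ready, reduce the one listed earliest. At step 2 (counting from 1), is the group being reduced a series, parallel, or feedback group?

The answer is parallel.

Reasoning:
Step 1: reduce the feedback loop with forward A1 and return A2
Step 2: sum the parallel branches A3, A4
Step 3: feedback reduction of [A1/(1+A1*A2)], (A3+A4)
Step 2: parallel.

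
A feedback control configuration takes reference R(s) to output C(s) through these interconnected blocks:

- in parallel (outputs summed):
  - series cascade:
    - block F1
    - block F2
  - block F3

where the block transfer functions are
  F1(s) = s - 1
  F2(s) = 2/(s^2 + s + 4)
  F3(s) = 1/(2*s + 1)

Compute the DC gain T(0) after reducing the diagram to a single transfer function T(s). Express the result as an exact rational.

Reducing step by step:

Step 1. multiply F1, F2 (series); result (2*s - 2)/(s^2 + s + 4)
Step 2. add (F1*F2), F3 (parallel); result (5*s^2 - s + 2)/(2*s^3 + 3*s^2 + 9*s + 4)
The step-2 result is T(s). Setting s = 0: T(0) = 2/4 = 1/2.

Answer: 1/2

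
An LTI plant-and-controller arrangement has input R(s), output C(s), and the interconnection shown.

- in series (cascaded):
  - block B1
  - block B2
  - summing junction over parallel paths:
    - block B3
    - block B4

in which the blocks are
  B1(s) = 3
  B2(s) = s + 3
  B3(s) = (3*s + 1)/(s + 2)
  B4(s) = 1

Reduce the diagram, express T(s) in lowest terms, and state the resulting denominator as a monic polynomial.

1. combine B3, B4 in parallel gives (4*s + 3)/(s + 2)
2. series reduction of B1, B2, (B3+B4) gives (12*s^2 + 45*s + 27)/(s + 2)
T(s) is the step-2 result (common factors already cancelled). Leading coefficient of the denominator: 1, so no rescaling is needed.

Answer: s + 2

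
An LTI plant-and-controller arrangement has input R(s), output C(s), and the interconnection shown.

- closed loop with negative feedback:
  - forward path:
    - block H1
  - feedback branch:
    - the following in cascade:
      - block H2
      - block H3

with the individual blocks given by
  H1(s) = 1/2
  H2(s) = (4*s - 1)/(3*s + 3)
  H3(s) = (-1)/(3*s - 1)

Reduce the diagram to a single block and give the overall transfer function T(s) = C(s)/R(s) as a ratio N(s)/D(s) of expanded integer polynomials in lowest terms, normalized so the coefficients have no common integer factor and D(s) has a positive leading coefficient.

Reducing step by step:

Step 1: cascade H2, H3; result (1 - 4*s)/(9*s^2 + 6*s - 3)
Step 2: apply the feedback formula to H1, (H2*H3); the result is T(s) itself (integer coefficients, no common factor, positive leading denominator coefficient)

Answer: (9*s^2 + 6*s - 3)/(18*s^2 + 8*s - 5)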